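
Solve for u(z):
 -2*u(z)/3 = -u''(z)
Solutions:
 u(z) = C1*exp(-sqrt(6)*z/3) + C2*exp(sqrt(6)*z/3)


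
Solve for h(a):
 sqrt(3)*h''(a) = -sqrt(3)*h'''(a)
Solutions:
 h(a) = C1 + C2*a + C3*exp(-a)


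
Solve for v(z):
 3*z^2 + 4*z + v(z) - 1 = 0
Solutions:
 v(z) = -3*z^2 - 4*z + 1


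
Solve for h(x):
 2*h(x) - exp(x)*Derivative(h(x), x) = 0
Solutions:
 h(x) = C1*exp(-2*exp(-x))


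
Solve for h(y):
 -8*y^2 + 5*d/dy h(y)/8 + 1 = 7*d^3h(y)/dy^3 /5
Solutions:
 h(y) = C1 + C2*exp(-5*sqrt(14)*y/28) + C3*exp(5*sqrt(14)*y/28) + 64*y^3/15 + 6968*y/125


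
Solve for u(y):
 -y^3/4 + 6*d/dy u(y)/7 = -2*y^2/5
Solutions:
 u(y) = C1 + 7*y^4/96 - 7*y^3/45


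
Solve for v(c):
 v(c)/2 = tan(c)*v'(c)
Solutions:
 v(c) = C1*sqrt(sin(c))


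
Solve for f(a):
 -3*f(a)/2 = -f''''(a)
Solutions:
 f(a) = C1*exp(-2^(3/4)*3^(1/4)*a/2) + C2*exp(2^(3/4)*3^(1/4)*a/2) + C3*sin(2^(3/4)*3^(1/4)*a/2) + C4*cos(2^(3/4)*3^(1/4)*a/2)


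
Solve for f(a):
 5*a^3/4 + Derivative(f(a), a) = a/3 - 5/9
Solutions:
 f(a) = C1 - 5*a^4/16 + a^2/6 - 5*a/9


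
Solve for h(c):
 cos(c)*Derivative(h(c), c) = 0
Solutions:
 h(c) = C1


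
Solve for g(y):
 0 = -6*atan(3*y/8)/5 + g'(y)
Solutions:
 g(y) = C1 + 6*y*atan(3*y/8)/5 - 8*log(9*y^2 + 64)/5


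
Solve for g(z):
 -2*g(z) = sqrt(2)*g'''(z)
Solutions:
 g(z) = C3*exp(-2^(1/6)*z) + (C1*sin(2^(1/6)*sqrt(3)*z/2) + C2*cos(2^(1/6)*sqrt(3)*z/2))*exp(2^(1/6)*z/2)


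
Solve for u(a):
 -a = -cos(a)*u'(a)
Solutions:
 u(a) = C1 + Integral(a/cos(a), a)


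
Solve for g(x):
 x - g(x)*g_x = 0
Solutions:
 g(x) = -sqrt(C1 + x^2)
 g(x) = sqrt(C1 + x^2)


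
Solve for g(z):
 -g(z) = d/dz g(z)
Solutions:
 g(z) = C1*exp(-z)


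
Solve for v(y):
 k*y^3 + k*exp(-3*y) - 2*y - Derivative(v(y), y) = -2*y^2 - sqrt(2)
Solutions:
 v(y) = C1 + k*y^4/4 - k*exp(-3*y)/3 + 2*y^3/3 - y^2 + sqrt(2)*y


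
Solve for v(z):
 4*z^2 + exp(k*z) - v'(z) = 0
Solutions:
 v(z) = C1 + 4*z^3/3 + exp(k*z)/k


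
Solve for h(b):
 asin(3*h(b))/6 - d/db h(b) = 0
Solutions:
 Integral(1/asin(3*_y), (_y, h(b))) = C1 + b/6


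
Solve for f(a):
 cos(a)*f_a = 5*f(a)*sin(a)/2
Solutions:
 f(a) = C1/cos(a)^(5/2)


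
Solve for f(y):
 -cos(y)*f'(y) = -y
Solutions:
 f(y) = C1 + Integral(y/cos(y), y)


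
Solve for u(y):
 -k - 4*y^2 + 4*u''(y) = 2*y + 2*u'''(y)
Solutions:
 u(y) = C1 + C2*y + C3*exp(2*y) + y^4/12 + y^3/4 + y^2*(k + 3)/8


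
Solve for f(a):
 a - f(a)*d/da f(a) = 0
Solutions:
 f(a) = -sqrt(C1 + a^2)
 f(a) = sqrt(C1 + a^2)


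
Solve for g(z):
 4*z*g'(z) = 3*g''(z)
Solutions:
 g(z) = C1 + C2*erfi(sqrt(6)*z/3)


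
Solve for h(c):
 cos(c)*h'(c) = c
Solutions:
 h(c) = C1 + Integral(c/cos(c), c)


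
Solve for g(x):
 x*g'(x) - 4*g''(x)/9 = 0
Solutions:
 g(x) = C1 + C2*erfi(3*sqrt(2)*x/4)


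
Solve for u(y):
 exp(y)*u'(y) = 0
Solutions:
 u(y) = C1


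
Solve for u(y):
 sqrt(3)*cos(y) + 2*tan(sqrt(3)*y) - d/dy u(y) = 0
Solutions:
 u(y) = C1 - 2*sqrt(3)*log(cos(sqrt(3)*y))/3 + sqrt(3)*sin(y)


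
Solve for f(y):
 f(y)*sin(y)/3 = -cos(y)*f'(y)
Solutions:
 f(y) = C1*cos(y)^(1/3)


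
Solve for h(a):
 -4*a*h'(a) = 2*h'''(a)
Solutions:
 h(a) = C1 + Integral(C2*airyai(-2^(1/3)*a) + C3*airybi(-2^(1/3)*a), a)


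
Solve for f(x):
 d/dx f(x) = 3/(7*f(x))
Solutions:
 f(x) = -sqrt(C1 + 42*x)/7
 f(x) = sqrt(C1 + 42*x)/7


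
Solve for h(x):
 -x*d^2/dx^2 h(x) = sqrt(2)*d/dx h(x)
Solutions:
 h(x) = C1 + C2*x^(1 - sqrt(2))


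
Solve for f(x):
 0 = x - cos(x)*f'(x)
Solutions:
 f(x) = C1 + Integral(x/cos(x), x)


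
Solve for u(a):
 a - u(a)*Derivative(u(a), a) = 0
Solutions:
 u(a) = -sqrt(C1 + a^2)
 u(a) = sqrt(C1 + a^2)


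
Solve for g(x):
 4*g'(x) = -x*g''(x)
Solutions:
 g(x) = C1 + C2/x^3


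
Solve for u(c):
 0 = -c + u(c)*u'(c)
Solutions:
 u(c) = -sqrt(C1 + c^2)
 u(c) = sqrt(C1 + c^2)


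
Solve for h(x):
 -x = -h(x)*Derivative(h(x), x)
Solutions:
 h(x) = -sqrt(C1 + x^2)
 h(x) = sqrt(C1 + x^2)


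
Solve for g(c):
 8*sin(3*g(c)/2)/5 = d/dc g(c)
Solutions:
 -8*c/5 + log(cos(3*g(c)/2) - 1)/3 - log(cos(3*g(c)/2) + 1)/3 = C1


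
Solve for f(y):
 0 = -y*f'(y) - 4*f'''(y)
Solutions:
 f(y) = C1 + Integral(C2*airyai(-2^(1/3)*y/2) + C3*airybi(-2^(1/3)*y/2), y)


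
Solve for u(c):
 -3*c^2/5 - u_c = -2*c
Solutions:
 u(c) = C1 - c^3/5 + c^2


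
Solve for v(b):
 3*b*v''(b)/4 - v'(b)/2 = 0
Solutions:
 v(b) = C1 + C2*b^(5/3)


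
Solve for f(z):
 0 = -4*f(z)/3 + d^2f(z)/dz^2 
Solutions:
 f(z) = C1*exp(-2*sqrt(3)*z/3) + C2*exp(2*sqrt(3)*z/3)


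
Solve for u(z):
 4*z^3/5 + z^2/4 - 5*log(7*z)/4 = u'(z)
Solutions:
 u(z) = C1 + z^4/5 + z^3/12 - 5*z*log(z)/4 - 5*z*log(7)/4 + 5*z/4


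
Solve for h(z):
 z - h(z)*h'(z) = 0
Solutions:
 h(z) = -sqrt(C1 + z^2)
 h(z) = sqrt(C1 + z^2)


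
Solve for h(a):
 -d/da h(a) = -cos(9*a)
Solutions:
 h(a) = C1 + sin(9*a)/9


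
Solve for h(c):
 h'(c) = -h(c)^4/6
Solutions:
 h(c) = 2^(1/3)*(1/(C1 + c))^(1/3)
 h(c) = 2^(1/3)*(-1 - sqrt(3)*I)*(1/(C1 + c))^(1/3)/2
 h(c) = 2^(1/3)*(-1 + sqrt(3)*I)*(1/(C1 + c))^(1/3)/2


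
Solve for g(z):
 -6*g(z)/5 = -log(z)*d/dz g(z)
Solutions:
 g(z) = C1*exp(6*li(z)/5)


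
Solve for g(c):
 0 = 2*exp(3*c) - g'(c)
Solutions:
 g(c) = C1 + 2*exp(3*c)/3


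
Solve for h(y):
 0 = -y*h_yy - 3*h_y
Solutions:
 h(y) = C1 + C2/y^2


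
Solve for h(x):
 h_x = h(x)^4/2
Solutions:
 h(x) = 2^(1/3)*(-1/(C1 + 3*x))^(1/3)
 h(x) = 2^(1/3)*(-1/(C1 + x))^(1/3)*(-3^(2/3) - 3*3^(1/6)*I)/6
 h(x) = 2^(1/3)*(-1/(C1 + x))^(1/3)*(-3^(2/3) + 3*3^(1/6)*I)/6


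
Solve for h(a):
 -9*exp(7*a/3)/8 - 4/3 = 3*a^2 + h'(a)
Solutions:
 h(a) = C1 - a^3 - 4*a/3 - 27*exp(7*a/3)/56


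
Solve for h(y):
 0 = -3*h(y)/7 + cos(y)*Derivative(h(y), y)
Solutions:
 h(y) = C1*(sin(y) + 1)^(3/14)/(sin(y) - 1)^(3/14)


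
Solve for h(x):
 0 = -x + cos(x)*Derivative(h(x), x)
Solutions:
 h(x) = C1 + Integral(x/cos(x), x)


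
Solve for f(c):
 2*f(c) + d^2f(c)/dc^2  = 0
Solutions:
 f(c) = C1*sin(sqrt(2)*c) + C2*cos(sqrt(2)*c)


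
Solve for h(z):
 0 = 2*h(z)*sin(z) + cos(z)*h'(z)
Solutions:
 h(z) = C1*cos(z)^2


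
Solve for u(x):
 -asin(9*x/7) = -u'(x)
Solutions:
 u(x) = C1 + x*asin(9*x/7) + sqrt(49 - 81*x^2)/9


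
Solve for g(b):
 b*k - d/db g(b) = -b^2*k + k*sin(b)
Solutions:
 g(b) = C1 + b^3*k/3 + b^2*k/2 + k*cos(b)


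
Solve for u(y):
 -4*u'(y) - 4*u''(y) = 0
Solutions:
 u(y) = C1 + C2*exp(-y)


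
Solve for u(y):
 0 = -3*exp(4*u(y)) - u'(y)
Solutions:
 u(y) = log(-I*(1/(C1 + 12*y))^(1/4))
 u(y) = log(I*(1/(C1 + 12*y))^(1/4))
 u(y) = log(-(1/(C1 + 12*y))^(1/4))
 u(y) = log(1/(C1 + 12*y))/4


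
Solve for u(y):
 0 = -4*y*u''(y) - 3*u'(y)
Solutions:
 u(y) = C1 + C2*y^(1/4)


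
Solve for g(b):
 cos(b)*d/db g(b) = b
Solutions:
 g(b) = C1 + Integral(b/cos(b), b)


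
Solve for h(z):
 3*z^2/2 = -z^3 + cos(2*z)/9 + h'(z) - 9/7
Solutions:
 h(z) = C1 + z^4/4 + z^3/2 + 9*z/7 - sin(2*z)/18


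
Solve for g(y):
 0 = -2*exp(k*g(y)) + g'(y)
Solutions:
 g(y) = Piecewise((log(-1/(C1*k + 2*k*y))/k, Ne(k, 0)), (nan, True))
 g(y) = Piecewise((C1 + 2*y, Eq(k, 0)), (nan, True))


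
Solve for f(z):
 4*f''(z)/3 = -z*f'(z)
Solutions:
 f(z) = C1 + C2*erf(sqrt(6)*z/4)


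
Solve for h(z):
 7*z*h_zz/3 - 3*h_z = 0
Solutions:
 h(z) = C1 + C2*z^(16/7)


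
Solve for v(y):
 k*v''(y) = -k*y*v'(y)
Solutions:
 v(y) = C1 + C2*erf(sqrt(2)*y/2)


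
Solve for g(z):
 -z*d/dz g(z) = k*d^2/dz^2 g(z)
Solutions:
 g(z) = C1 + C2*sqrt(k)*erf(sqrt(2)*z*sqrt(1/k)/2)


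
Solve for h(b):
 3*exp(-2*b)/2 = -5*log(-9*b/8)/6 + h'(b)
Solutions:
 h(b) = C1 + 5*b*log(-b)/6 + 5*b*(-3*log(2) - 1 + 2*log(3))/6 - 3*exp(-2*b)/4


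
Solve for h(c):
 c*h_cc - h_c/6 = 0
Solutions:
 h(c) = C1 + C2*c^(7/6)


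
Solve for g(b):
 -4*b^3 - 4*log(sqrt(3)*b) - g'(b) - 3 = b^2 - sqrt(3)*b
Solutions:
 g(b) = C1 - b^4 - b^3/3 + sqrt(3)*b^2/2 - 4*b*log(b) - b*log(9) + b


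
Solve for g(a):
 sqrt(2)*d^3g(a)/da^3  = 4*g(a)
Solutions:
 g(a) = C3*exp(sqrt(2)*a) + (C1*sin(sqrt(6)*a/2) + C2*cos(sqrt(6)*a/2))*exp(-sqrt(2)*a/2)


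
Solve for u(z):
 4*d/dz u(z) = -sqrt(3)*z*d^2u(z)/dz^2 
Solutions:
 u(z) = C1 + C2*z^(1 - 4*sqrt(3)/3)


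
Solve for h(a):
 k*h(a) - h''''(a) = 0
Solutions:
 h(a) = C1*exp(-a*k^(1/4)) + C2*exp(a*k^(1/4)) + C3*exp(-I*a*k^(1/4)) + C4*exp(I*a*k^(1/4))


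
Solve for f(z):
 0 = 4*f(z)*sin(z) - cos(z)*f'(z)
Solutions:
 f(z) = C1/cos(z)^4


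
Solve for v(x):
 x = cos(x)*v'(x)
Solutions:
 v(x) = C1 + Integral(x/cos(x), x)


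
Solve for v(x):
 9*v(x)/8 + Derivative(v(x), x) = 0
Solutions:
 v(x) = C1*exp(-9*x/8)


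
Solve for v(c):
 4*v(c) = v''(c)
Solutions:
 v(c) = C1*exp(-2*c) + C2*exp(2*c)


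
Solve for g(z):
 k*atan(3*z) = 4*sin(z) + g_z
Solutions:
 g(z) = C1 + k*(z*atan(3*z) - log(9*z^2 + 1)/6) + 4*cos(z)


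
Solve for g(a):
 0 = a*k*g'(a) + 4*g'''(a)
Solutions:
 g(a) = C1 + Integral(C2*airyai(2^(1/3)*a*(-k)^(1/3)/2) + C3*airybi(2^(1/3)*a*(-k)^(1/3)/2), a)


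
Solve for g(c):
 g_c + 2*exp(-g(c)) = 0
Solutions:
 g(c) = log(C1 - 2*c)


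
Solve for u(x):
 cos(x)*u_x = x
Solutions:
 u(x) = C1 + Integral(x/cos(x), x)


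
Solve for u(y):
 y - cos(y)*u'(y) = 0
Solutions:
 u(y) = C1 + Integral(y/cos(y), y)


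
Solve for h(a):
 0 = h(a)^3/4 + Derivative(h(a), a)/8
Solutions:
 h(a) = -sqrt(2)*sqrt(-1/(C1 - 2*a))/2
 h(a) = sqrt(2)*sqrt(-1/(C1 - 2*a))/2


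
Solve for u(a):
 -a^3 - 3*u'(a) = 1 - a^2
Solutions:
 u(a) = C1 - a^4/12 + a^3/9 - a/3


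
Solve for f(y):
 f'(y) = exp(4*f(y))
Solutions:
 f(y) = log(-(-1/(C1 + 4*y))^(1/4))
 f(y) = log(-1/(C1 + 4*y))/4
 f(y) = log(-I*(-1/(C1 + 4*y))^(1/4))
 f(y) = log(I*(-1/(C1 + 4*y))^(1/4))


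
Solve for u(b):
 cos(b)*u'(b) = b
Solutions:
 u(b) = C1 + Integral(b/cos(b), b)


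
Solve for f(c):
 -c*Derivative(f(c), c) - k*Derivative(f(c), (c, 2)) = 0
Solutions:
 f(c) = C1 + C2*sqrt(k)*erf(sqrt(2)*c*sqrt(1/k)/2)


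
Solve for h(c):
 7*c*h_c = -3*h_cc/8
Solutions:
 h(c) = C1 + C2*erf(2*sqrt(21)*c/3)


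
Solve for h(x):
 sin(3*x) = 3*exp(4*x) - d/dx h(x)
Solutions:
 h(x) = C1 + 3*exp(4*x)/4 + cos(3*x)/3


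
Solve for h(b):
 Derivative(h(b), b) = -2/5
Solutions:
 h(b) = C1 - 2*b/5


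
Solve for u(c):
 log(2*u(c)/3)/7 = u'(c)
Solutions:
 -7*Integral(1/(log(_y) - log(3) + log(2)), (_y, u(c))) = C1 - c


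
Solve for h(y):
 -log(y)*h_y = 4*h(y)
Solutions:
 h(y) = C1*exp(-4*li(y))


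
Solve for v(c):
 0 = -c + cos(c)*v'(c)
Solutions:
 v(c) = C1 + Integral(c/cos(c), c)


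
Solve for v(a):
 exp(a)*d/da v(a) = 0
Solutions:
 v(a) = C1


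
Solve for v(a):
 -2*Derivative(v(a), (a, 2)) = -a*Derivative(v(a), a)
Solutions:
 v(a) = C1 + C2*erfi(a/2)


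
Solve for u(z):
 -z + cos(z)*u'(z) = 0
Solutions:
 u(z) = C1 + Integral(z/cos(z), z)


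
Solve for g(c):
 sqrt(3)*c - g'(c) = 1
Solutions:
 g(c) = C1 + sqrt(3)*c^2/2 - c


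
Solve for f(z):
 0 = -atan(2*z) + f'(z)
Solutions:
 f(z) = C1 + z*atan(2*z) - log(4*z^2 + 1)/4


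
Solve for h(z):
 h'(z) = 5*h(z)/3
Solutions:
 h(z) = C1*exp(5*z/3)


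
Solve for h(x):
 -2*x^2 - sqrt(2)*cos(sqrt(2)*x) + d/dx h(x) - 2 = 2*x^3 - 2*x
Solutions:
 h(x) = C1 + x^4/2 + 2*x^3/3 - x^2 + 2*x + sin(sqrt(2)*x)


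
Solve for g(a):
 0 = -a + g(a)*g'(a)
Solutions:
 g(a) = -sqrt(C1 + a^2)
 g(a) = sqrt(C1 + a^2)


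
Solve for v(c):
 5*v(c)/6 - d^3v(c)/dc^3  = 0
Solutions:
 v(c) = C3*exp(5^(1/3)*6^(2/3)*c/6) + (C1*sin(2^(2/3)*3^(1/6)*5^(1/3)*c/4) + C2*cos(2^(2/3)*3^(1/6)*5^(1/3)*c/4))*exp(-5^(1/3)*6^(2/3)*c/12)


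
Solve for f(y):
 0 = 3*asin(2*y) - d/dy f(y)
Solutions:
 f(y) = C1 + 3*y*asin(2*y) + 3*sqrt(1 - 4*y^2)/2


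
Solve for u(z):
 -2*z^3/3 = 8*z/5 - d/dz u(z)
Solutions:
 u(z) = C1 + z^4/6 + 4*z^2/5


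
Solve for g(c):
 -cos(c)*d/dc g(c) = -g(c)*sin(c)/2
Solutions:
 g(c) = C1/sqrt(cos(c))


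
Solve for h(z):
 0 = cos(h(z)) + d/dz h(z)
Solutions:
 h(z) = pi - asin((C1 + exp(2*z))/(C1 - exp(2*z)))
 h(z) = asin((C1 + exp(2*z))/(C1 - exp(2*z)))


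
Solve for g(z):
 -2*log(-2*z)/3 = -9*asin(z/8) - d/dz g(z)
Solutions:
 g(z) = C1 + 2*z*log(-z)/3 - 9*z*asin(z/8) - 2*z/3 + 2*z*log(2)/3 - 9*sqrt(64 - z^2)


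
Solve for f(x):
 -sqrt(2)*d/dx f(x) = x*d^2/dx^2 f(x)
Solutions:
 f(x) = C1 + C2*x^(1 - sqrt(2))


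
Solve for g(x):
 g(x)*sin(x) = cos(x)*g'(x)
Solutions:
 g(x) = C1/cos(x)


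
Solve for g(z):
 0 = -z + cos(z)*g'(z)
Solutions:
 g(z) = C1 + Integral(z/cos(z), z)


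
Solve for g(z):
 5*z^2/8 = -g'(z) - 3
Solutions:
 g(z) = C1 - 5*z^3/24 - 3*z


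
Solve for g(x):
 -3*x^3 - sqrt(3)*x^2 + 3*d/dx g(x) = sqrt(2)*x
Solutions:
 g(x) = C1 + x^4/4 + sqrt(3)*x^3/9 + sqrt(2)*x^2/6


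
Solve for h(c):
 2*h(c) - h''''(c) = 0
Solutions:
 h(c) = C1*exp(-2^(1/4)*c) + C2*exp(2^(1/4)*c) + C3*sin(2^(1/4)*c) + C4*cos(2^(1/4)*c)


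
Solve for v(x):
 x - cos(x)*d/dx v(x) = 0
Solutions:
 v(x) = C1 + Integral(x/cos(x), x)


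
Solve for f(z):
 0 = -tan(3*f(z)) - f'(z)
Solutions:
 f(z) = -asin(C1*exp(-3*z))/3 + pi/3
 f(z) = asin(C1*exp(-3*z))/3


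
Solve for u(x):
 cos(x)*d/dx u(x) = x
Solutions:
 u(x) = C1 + Integral(x/cos(x), x)


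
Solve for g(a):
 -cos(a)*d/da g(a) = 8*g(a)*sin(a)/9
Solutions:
 g(a) = C1*cos(a)^(8/9)


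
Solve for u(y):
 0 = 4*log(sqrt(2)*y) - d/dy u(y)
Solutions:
 u(y) = C1 + 4*y*log(y) - 4*y + y*log(4)


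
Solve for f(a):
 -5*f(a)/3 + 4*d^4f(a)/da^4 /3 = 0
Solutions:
 f(a) = C1*exp(-sqrt(2)*5^(1/4)*a/2) + C2*exp(sqrt(2)*5^(1/4)*a/2) + C3*sin(sqrt(2)*5^(1/4)*a/2) + C4*cos(sqrt(2)*5^(1/4)*a/2)


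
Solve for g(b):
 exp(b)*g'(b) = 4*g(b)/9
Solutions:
 g(b) = C1*exp(-4*exp(-b)/9)


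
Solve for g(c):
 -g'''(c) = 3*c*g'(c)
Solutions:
 g(c) = C1 + Integral(C2*airyai(-3^(1/3)*c) + C3*airybi(-3^(1/3)*c), c)


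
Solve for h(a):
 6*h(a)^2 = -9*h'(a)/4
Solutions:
 h(a) = 3/(C1 + 8*a)


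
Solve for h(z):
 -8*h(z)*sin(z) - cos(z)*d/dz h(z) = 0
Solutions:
 h(z) = C1*cos(z)^8


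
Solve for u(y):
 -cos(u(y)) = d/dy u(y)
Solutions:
 u(y) = pi - asin((C1 + exp(2*y))/(C1 - exp(2*y)))
 u(y) = asin((C1 + exp(2*y))/(C1 - exp(2*y)))


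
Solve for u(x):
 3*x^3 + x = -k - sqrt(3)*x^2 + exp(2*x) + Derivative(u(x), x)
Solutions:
 u(x) = C1 + k*x + 3*x^4/4 + sqrt(3)*x^3/3 + x^2/2 - exp(2*x)/2


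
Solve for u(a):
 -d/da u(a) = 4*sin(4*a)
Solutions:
 u(a) = C1 + cos(4*a)


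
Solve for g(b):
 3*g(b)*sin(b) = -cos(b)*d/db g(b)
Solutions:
 g(b) = C1*cos(b)^3


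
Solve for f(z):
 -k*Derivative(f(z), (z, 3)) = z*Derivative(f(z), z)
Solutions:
 f(z) = C1 + Integral(C2*airyai(z*(-1/k)^(1/3)) + C3*airybi(z*(-1/k)^(1/3)), z)


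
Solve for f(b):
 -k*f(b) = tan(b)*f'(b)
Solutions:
 f(b) = C1*exp(-k*log(sin(b)))


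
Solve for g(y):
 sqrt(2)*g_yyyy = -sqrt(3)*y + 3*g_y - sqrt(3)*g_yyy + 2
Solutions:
 g(y) = C1 + C2*exp(-y*(6^(2/3)/(-sqrt(6) + sqrt(-6 + (-sqrt(6) + 27*sqrt(2))^2) + 27*sqrt(2))^(1/3) + 2*sqrt(6) + 6^(1/3)*(-sqrt(6) + sqrt(-6 + (-sqrt(6) + 27*sqrt(2))^2) + 27*sqrt(2))^(1/3))/12)*sin(2^(1/3)*3^(1/6)*y*(-3^(2/3)*(-sqrt(6) + sqrt(-6 + (-sqrt(6) + 27*sqrt(2))^2) + 27*sqrt(2))^(1/3) + 3*2^(1/3)/(-sqrt(6) + sqrt(-6 + (-sqrt(6) + 27*sqrt(2))^2) + 27*sqrt(2))^(1/3))/12) + C3*exp(-y*(6^(2/3)/(-sqrt(6) + sqrt(-6 + (-sqrt(6) + 27*sqrt(2))^2) + 27*sqrt(2))^(1/3) + 2*sqrt(6) + 6^(1/3)*(-sqrt(6) + sqrt(-6 + (-sqrt(6) + 27*sqrt(2))^2) + 27*sqrt(2))^(1/3))/12)*cos(2^(1/3)*3^(1/6)*y*(-3^(2/3)*(-sqrt(6) + sqrt(-6 + (-sqrt(6) + 27*sqrt(2))^2) + 27*sqrt(2))^(1/3) + 3*2^(1/3)/(-sqrt(6) + sqrt(-6 + (-sqrt(6) + 27*sqrt(2))^2) + 27*sqrt(2))^(1/3))/12) + C4*exp(y*(-sqrt(6) + 6^(2/3)/(-sqrt(6) + sqrt(-6 + (-sqrt(6) + 27*sqrt(2))^2) + 27*sqrt(2))^(1/3) + 6^(1/3)*(-sqrt(6) + sqrt(-6 + (-sqrt(6) + 27*sqrt(2))^2) + 27*sqrt(2))^(1/3))/6) + sqrt(3)*y^2/6 - 2*y/3


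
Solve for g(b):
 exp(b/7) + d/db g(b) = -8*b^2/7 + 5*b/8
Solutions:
 g(b) = C1 - 8*b^3/21 + 5*b^2/16 - 7*exp(b/7)


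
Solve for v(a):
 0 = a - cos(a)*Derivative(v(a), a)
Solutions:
 v(a) = C1 + Integral(a/cos(a), a)


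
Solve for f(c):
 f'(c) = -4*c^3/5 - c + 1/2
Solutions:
 f(c) = C1 - c^4/5 - c^2/2 + c/2


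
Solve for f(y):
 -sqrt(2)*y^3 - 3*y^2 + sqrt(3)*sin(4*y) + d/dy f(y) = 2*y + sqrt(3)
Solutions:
 f(y) = C1 + sqrt(2)*y^4/4 + y^3 + y^2 + sqrt(3)*y + sqrt(3)*cos(4*y)/4


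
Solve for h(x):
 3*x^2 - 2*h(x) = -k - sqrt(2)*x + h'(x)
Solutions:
 h(x) = C1*exp(-2*x) + k/2 + 3*x^2/2 - 3*x/2 + sqrt(2)*x/2 - sqrt(2)/4 + 3/4


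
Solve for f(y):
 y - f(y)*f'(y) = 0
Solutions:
 f(y) = -sqrt(C1 + y^2)
 f(y) = sqrt(C1 + y^2)


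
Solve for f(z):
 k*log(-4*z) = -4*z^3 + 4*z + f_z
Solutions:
 f(z) = C1 + k*z*log(-z) + k*z*(-1 + 2*log(2)) + z^4 - 2*z^2


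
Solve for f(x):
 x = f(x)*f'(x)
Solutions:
 f(x) = -sqrt(C1 + x^2)
 f(x) = sqrt(C1 + x^2)


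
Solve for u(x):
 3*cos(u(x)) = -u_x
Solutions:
 u(x) = pi - asin((C1 + exp(6*x))/(C1 - exp(6*x)))
 u(x) = asin((C1 + exp(6*x))/(C1 - exp(6*x)))


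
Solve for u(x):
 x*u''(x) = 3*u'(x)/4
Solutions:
 u(x) = C1 + C2*x^(7/4)


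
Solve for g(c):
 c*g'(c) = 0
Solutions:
 g(c) = C1


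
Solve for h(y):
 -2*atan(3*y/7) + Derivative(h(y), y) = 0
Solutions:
 h(y) = C1 + 2*y*atan(3*y/7) - 7*log(9*y^2 + 49)/3


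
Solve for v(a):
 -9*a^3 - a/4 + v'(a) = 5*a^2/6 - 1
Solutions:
 v(a) = C1 + 9*a^4/4 + 5*a^3/18 + a^2/8 - a


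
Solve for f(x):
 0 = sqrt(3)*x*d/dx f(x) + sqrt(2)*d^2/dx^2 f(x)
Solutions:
 f(x) = C1 + C2*erf(6^(1/4)*x/2)


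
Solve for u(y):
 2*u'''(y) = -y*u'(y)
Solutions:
 u(y) = C1 + Integral(C2*airyai(-2^(2/3)*y/2) + C3*airybi(-2^(2/3)*y/2), y)


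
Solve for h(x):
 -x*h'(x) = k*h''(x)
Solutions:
 h(x) = C1 + C2*sqrt(k)*erf(sqrt(2)*x*sqrt(1/k)/2)


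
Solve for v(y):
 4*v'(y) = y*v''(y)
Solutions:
 v(y) = C1 + C2*y^5


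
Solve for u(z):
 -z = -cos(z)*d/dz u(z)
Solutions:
 u(z) = C1 + Integral(z/cos(z), z)


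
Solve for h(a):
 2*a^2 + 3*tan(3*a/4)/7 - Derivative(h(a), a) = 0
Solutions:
 h(a) = C1 + 2*a^3/3 - 4*log(cos(3*a/4))/7


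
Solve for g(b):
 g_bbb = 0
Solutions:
 g(b) = C1 + C2*b + C3*b^2


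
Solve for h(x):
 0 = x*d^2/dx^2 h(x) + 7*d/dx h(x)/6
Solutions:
 h(x) = C1 + C2/x^(1/6)


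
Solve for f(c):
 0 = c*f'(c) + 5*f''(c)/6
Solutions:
 f(c) = C1 + C2*erf(sqrt(15)*c/5)


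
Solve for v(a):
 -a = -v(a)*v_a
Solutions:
 v(a) = -sqrt(C1 + a^2)
 v(a) = sqrt(C1 + a^2)


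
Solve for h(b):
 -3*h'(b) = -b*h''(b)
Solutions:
 h(b) = C1 + C2*b^4


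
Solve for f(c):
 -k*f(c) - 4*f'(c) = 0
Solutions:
 f(c) = C1*exp(-c*k/4)


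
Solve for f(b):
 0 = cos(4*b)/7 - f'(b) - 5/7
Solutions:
 f(b) = C1 - 5*b/7 + sin(4*b)/28


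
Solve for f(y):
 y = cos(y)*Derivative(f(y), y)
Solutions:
 f(y) = C1 + Integral(y/cos(y), y)


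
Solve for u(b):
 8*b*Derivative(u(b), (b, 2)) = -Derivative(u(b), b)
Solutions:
 u(b) = C1 + C2*b^(7/8)


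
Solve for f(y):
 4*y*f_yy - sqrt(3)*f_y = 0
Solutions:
 f(y) = C1 + C2*y^(sqrt(3)/4 + 1)


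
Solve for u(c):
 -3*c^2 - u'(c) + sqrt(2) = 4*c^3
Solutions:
 u(c) = C1 - c^4 - c^3 + sqrt(2)*c


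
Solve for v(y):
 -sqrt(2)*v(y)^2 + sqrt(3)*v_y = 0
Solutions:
 v(y) = -3/(C1 + sqrt(6)*y)


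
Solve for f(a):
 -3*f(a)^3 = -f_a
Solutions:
 f(a) = -sqrt(2)*sqrt(-1/(C1 + 3*a))/2
 f(a) = sqrt(2)*sqrt(-1/(C1 + 3*a))/2


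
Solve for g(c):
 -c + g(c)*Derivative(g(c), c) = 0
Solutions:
 g(c) = -sqrt(C1 + c^2)
 g(c) = sqrt(C1 + c^2)


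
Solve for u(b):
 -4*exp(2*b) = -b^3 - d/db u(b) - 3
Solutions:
 u(b) = C1 - b^4/4 - 3*b + 2*exp(2*b)


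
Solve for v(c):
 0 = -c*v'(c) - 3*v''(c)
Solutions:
 v(c) = C1 + C2*erf(sqrt(6)*c/6)


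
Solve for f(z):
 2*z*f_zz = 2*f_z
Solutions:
 f(z) = C1 + C2*z^2


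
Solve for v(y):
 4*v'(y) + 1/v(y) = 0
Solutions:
 v(y) = -sqrt(C1 - 2*y)/2
 v(y) = sqrt(C1 - 2*y)/2


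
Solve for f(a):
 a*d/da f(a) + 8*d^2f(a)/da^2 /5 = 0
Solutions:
 f(a) = C1 + C2*erf(sqrt(5)*a/4)


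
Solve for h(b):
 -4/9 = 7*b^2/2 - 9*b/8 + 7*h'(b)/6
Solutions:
 h(b) = C1 - b^3 + 27*b^2/56 - 8*b/21


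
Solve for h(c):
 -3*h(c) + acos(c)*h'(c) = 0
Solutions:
 h(c) = C1*exp(3*Integral(1/acos(c), c))


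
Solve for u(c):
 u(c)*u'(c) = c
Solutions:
 u(c) = -sqrt(C1 + c^2)
 u(c) = sqrt(C1 + c^2)


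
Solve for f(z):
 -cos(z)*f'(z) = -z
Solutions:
 f(z) = C1 + Integral(z/cos(z), z)


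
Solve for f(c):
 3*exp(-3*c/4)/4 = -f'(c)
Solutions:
 f(c) = C1 + exp(-3*c/4)


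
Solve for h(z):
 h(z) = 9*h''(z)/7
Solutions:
 h(z) = C1*exp(-sqrt(7)*z/3) + C2*exp(sqrt(7)*z/3)


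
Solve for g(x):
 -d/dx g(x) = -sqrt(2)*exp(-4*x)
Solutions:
 g(x) = C1 - sqrt(2)*exp(-4*x)/4


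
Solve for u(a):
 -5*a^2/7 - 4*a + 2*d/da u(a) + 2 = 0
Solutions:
 u(a) = C1 + 5*a^3/42 + a^2 - a


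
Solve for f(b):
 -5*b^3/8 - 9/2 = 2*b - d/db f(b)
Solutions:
 f(b) = C1 + 5*b^4/32 + b^2 + 9*b/2


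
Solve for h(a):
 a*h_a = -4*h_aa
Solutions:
 h(a) = C1 + C2*erf(sqrt(2)*a/4)


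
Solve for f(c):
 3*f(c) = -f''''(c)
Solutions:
 f(c) = (C1*sin(sqrt(2)*3^(1/4)*c/2) + C2*cos(sqrt(2)*3^(1/4)*c/2))*exp(-sqrt(2)*3^(1/4)*c/2) + (C3*sin(sqrt(2)*3^(1/4)*c/2) + C4*cos(sqrt(2)*3^(1/4)*c/2))*exp(sqrt(2)*3^(1/4)*c/2)


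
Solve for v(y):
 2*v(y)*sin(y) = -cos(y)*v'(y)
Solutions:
 v(y) = C1*cos(y)^2


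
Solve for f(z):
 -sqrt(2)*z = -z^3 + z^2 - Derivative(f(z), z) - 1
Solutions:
 f(z) = C1 - z^4/4 + z^3/3 + sqrt(2)*z^2/2 - z


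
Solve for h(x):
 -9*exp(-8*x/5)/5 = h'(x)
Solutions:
 h(x) = C1 + 9*exp(-8*x/5)/8


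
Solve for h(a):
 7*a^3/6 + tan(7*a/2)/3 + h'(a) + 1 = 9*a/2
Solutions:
 h(a) = C1 - 7*a^4/24 + 9*a^2/4 - a + 2*log(cos(7*a/2))/21


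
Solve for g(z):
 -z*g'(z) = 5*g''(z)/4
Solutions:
 g(z) = C1 + C2*erf(sqrt(10)*z/5)


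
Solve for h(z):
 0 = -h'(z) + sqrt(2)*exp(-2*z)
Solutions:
 h(z) = C1 - sqrt(2)*exp(-2*z)/2


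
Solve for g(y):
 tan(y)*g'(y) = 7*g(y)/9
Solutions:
 g(y) = C1*sin(y)^(7/9)


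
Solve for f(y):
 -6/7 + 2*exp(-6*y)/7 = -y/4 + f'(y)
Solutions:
 f(y) = C1 + y^2/8 - 6*y/7 - exp(-6*y)/21


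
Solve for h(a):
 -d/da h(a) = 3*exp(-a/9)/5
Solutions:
 h(a) = C1 + 27*exp(-a/9)/5


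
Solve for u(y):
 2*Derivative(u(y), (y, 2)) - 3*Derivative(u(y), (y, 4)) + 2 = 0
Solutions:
 u(y) = C1 + C2*y + C3*exp(-sqrt(6)*y/3) + C4*exp(sqrt(6)*y/3) - y^2/2


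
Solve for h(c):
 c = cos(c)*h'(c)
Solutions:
 h(c) = C1 + Integral(c/cos(c), c)


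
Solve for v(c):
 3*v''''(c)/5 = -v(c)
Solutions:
 v(c) = (C1*sin(sqrt(2)*3^(3/4)*5^(1/4)*c/6) + C2*cos(sqrt(2)*3^(3/4)*5^(1/4)*c/6))*exp(-sqrt(2)*3^(3/4)*5^(1/4)*c/6) + (C3*sin(sqrt(2)*3^(3/4)*5^(1/4)*c/6) + C4*cos(sqrt(2)*3^(3/4)*5^(1/4)*c/6))*exp(sqrt(2)*3^(3/4)*5^(1/4)*c/6)


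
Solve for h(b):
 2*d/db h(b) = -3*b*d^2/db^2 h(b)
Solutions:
 h(b) = C1 + C2*b^(1/3)


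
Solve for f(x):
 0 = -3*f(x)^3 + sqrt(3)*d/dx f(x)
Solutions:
 f(x) = -sqrt(2)*sqrt(-1/(C1 + sqrt(3)*x))/2
 f(x) = sqrt(2)*sqrt(-1/(C1 + sqrt(3)*x))/2


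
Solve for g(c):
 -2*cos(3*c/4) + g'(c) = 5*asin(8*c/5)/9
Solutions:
 g(c) = C1 + 5*c*asin(8*c/5)/9 + 5*sqrt(25 - 64*c^2)/72 + 8*sin(3*c/4)/3


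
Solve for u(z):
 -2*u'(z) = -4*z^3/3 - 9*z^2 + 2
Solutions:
 u(z) = C1 + z^4/6 + 3*z^3/2 - z


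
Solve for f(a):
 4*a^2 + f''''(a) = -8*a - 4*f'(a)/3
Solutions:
 f(a) = C1 + C4*exp(-6^(2/3)*a/3) - a^3 - 3*a^2 + (C2*sin(2^(2/3)*3^(1/6)*a/2) + C3*cos(2^(2/3)*3^(1/6)*a/2))*exp(6^(2/3)*a/6)


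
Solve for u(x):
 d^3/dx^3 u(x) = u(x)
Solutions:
 u(x) = C3*exp(x) + (C1*sin(sqrt(3)*x/2) + C2*cos(sqrt(3)*x/2))*exp(-x/2)


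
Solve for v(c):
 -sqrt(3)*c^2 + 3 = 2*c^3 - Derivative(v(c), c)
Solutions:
 v(c) = C1 + c^4/2 + sqrt(3)*c^3/3 - 3*c


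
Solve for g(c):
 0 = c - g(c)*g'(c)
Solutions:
 g(c) = -sqrt(C1 + c^2)
 g(c) = sqrt(C1 + c^2)


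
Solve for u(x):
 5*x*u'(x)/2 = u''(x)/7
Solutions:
 u(x) = C1 + C2*erfi(sqrt(35)*x/2)


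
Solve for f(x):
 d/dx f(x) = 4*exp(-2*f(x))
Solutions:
 f(x) = log(-sqrt(C1 + 8*x))
 f(x) = log(C1 + 8*x)/2


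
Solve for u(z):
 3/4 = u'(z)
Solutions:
 u(z) = C1 + 3*z/4


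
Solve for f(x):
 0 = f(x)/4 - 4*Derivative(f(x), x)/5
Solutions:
 f(x) = C1*exp(5*x/16)


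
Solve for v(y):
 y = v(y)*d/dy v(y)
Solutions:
 v(y) = -sqrt(C1 + y^2)
 v(y) = sqrt(C1 + y^2)


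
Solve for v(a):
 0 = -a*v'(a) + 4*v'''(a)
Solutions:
 v(a) = C1 + Integral(C2*airyai(2^(1/3)*a/2) + C3*airybi(2^(1/3)*a/2), a)


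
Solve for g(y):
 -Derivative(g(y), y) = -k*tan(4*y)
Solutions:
 g(y) = C1 - k*log(cos(4*y))/4


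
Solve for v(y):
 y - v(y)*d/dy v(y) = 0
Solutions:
 v(y) = -sqrt(C1 + y^2)
 v(y) = sqrt(C1 + y^2)


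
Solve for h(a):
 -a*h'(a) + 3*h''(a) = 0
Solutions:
 h(a) = C1 + C2*erfi(sqrt(6)*a/6)


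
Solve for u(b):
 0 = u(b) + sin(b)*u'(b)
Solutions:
 u(b) = C1*sqrt(cos(b) + 1)/sqrt(cos(b) - 1)


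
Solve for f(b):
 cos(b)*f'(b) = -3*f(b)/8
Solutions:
 f(b) = C1*(sin(b) - 1)^(3/16)/(sin(b) + 1)^(3/16)


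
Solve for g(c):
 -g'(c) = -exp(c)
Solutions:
 g(c) = C1 + exp(c)


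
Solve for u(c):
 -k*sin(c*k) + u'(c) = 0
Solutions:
 u(c) = C1 - cos(c*k)


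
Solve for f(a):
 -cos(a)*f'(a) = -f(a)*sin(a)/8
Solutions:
 f(a) = C1/cos(a)^(1/8)


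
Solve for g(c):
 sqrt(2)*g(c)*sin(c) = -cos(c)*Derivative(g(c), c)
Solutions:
 g(c) = C1*cos(c)^(sqrt(2))


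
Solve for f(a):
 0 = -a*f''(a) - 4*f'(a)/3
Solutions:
 f(a) = C1 + C2/a^(1/3)


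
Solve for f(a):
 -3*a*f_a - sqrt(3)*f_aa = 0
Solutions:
 f(a) = C1 + C2*erf(sqrt(2)*3^(1/4)*a/2)


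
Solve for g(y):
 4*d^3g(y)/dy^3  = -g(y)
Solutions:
 g(y) = C3*exp(-2^(1/3)*y/2) + (C1*sin(2^(1/3)*sqrt(3)*y/4) + C2*cos(2^(1/3)*sqrt(3)*y/4))*exp(2^(1/3)*y/4)


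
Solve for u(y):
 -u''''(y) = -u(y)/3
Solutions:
 u(y) = C1*exp(-3^(3/4)*y/3) + C2*exp(3^(3/4)*y/3) + C3*sin(3^(3/4)*y/3) + C4*cos(3^(3/4)*y/3)


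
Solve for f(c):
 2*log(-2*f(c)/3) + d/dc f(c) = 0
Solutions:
 Integral(1/(log(-_y) - log(3) + log(2)), (_y, f(c)))/2 = C1 - c


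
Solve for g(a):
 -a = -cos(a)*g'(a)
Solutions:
 g(a) = C1 + Integral(a/cos(a), a)


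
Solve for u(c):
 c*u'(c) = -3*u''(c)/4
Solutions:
 u(c) = C1 + C2*erf(sqrt(6)*c/3)


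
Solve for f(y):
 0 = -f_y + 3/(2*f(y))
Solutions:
 f(y) = -sqrt(C1 + 3*y)
 f(y) = sqrt(C1 + 3*y)


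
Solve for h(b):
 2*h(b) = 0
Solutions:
 h(b) = 0


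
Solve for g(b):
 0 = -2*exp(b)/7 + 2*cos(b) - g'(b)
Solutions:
 g(b) = C1 - 2*exp(b)/7 + 2*sin(b)


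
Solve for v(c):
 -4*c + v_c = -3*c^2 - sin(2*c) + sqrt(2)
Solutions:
 v(c) = C1 - c^3 + 2*c^2 + sqrt(2)*c + cos(2*c)/2


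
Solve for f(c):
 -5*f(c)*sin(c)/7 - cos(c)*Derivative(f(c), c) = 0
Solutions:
 f(c) = C1*cos(c)^(5/7)


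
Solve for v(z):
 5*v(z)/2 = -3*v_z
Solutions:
 v(z) = C1*exp(-5*z/6)


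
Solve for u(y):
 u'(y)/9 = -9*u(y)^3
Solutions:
 u(y) = -sqrt(2)*sqrt(-1/(C1 - 81*y))/2
 u(y) = sqrt(2)*sqrt(-1/(C1 - 81*y))/2


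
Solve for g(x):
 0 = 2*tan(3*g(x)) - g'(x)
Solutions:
 g(x) = -asin(C1*exp(6*x))/3 + pi/3
 g(x) = asin(C1*exp(6*x))/3


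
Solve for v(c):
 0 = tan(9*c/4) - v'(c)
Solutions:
 v(c) = C1 - 4*log(cos(9*c/4))/9


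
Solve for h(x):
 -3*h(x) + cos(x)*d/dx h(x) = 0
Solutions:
 h(x) = C1*(sin(x) + 1)^(3/2)/(sin(x) - 1)^(3/2)


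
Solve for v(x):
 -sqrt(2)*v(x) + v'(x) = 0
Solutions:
 v(x) = C1*exp(sqrt(2)*x)


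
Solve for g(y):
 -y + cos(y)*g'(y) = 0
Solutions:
 g(y) = C1 + Integral(y/cos(y), y)


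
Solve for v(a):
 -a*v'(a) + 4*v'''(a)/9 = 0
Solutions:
 v(a) = C1 + Integral(C2*airyai(2^(1/3)*3^(2/3)*a/2) + C3*airybi(2^(1/3)*3^(2/3)*a/2), a)


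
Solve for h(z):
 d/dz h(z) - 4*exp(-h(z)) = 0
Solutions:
 h(z) = log(C1 + 4*z)


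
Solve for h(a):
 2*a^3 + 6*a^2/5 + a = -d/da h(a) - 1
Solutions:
 h(a) = C1 - a^4/2 - 2*a^3/5 - a^2/2 - a


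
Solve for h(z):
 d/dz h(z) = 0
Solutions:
 h(z) = C1


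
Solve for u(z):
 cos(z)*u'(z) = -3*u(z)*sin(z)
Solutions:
 u(z) = C1*cos(z)^3


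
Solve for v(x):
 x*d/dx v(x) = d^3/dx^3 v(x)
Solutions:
 v(x) = C1 + Integral(C2*airyai(x) + C3*airybi(x), x)


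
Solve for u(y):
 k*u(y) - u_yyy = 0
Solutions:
 u(y) = C1*exp(k^(1/3)*y) + C2*exp(k^(1/3)*y*(-1 + sqrt(3)*I)/2) + C3*exp(-k^(1/3)*y*(1 + sqrt(3)*I)/2)


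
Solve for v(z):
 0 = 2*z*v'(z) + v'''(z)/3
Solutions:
 v(z) = C1 + Integral(C2*airyai(-6^(1/3)*z) + C3*airybi(-6^(1/3)*z), z)


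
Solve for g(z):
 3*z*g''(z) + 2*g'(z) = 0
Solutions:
 g(z) = C1 + C2*z^(1/3)


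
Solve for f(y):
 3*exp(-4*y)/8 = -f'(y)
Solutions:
 f(y) = C1 + 3*exp(-4*y)/32


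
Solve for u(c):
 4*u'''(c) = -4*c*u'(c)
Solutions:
 u(c) = C1 + Integral(C2*airyai(-c) + C3*airybi(-c), c)


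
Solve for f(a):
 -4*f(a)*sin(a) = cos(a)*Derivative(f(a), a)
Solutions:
 f(a) = C1*cos(a)^4


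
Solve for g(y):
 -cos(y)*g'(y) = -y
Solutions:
 g(y) = C1 + Integral(y/cos(y), y)


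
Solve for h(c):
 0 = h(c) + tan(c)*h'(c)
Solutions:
 h(c) = C1/sin(c)


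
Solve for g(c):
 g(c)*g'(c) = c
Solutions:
 g(c) = -sqrt(C1 + c^2)
 g(c) = sqrt(C1 + c^2)


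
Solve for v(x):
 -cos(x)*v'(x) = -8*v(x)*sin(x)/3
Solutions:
 v(x) = C1/cos(x)^(8/3)


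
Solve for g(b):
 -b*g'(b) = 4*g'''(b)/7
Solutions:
 g(b) = C1 + Integral(C2*airyai(-14^(1/3)*b/2) + C3*airybi(-14^(1/3)*b/2), b)


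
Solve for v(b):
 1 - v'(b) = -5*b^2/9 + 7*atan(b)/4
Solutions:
 v(b) = C1 + 5*b^3/27 - 7*b*atan(b)/4 + b + 7*log(b^2 + 1)/8


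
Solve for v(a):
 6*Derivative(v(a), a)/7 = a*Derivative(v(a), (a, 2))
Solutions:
 v(a) = C1 + C2*a^(13/7)


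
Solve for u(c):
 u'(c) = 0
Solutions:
 u(c) = C1


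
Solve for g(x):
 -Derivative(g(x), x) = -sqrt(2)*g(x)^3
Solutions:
 g(x) = -sqrt(2)*sqrt(-1/(C1 + sqrt(2)*x))/2
 g(x) = sqrt(2)*sqrt(-1/(C1 + sqrt(2)*x))/2


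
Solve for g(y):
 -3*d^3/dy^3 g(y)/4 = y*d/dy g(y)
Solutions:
 g(y) = C1 + Integral(C2*airyai(-6^(2/3)*y/3) + C3*airybi(-6^(2/3)*y/3), y)


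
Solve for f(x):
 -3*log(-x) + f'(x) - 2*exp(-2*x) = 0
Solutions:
 f(x) = C1 + 3*x*log(-x) - 3*x - exp(-2*x)


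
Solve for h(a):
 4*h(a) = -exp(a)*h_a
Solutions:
 h(a) = C1*exp(4*exp(-a))


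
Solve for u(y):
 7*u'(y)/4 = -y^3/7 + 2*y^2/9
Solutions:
 u(y) = C1 - y^4/49 + 8*y^3/189


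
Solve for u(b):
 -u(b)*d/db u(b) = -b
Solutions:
 u(b) = -sqrt(C1 + b^2)
 u(b) = sqrt(C1 + b^2)


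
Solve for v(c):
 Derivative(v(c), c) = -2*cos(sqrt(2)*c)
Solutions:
 v(c) = C1 - sqrt(2)*sin(sqrt(2)*c)


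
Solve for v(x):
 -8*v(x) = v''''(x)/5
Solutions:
 v(x) = (C1*sin(10^(1/4)*x) + C2*cos(10^(1/4)*x))*exp(-10^(1/4)*x) + (C3*sin(10^(1/4)*x) + C4*cos(10^(1/4)*x))*exp(10^(1/4)*x)


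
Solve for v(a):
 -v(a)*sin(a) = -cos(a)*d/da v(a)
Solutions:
 v(a) = C1/cos(a)


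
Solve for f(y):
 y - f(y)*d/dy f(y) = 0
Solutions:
 f(y) = -sqrt(C1 + y^2)
 f(y) = sqrt(C1 + y^2)


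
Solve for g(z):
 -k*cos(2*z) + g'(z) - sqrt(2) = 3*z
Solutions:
 g(z) = C1 + k*sin(2*z)/2 + 3*z^2/2 + sqrt(2)*z


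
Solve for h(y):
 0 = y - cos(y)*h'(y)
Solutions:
 h(y) = C1 + Integral(y/cos(y), y)


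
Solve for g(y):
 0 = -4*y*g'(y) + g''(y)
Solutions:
 g(y) = C1 + C2*erfi(sqrt(2)*y)


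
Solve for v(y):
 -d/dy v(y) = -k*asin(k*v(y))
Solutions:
 Integral(1/asin(_y*k), (_y, v(y))) = C1 + k*y


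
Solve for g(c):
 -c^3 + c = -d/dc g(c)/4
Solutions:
 g(c) = C1 + c^4 - 2*c^2


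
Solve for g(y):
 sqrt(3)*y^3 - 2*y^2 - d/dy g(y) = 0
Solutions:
 g(y) = C1 + sqrt(3)*y^4/4 - 2*y^3/3


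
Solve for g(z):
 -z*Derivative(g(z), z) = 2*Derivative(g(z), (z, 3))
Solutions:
 g(z) = C1 + Integral(C2*airyai(-2^(2/3)*z/2) + C3*airybi(-2^(2/3)*z/2), z)


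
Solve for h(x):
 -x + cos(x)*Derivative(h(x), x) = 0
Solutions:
 h(x) = C1 + Integral(x/cos(x), x)


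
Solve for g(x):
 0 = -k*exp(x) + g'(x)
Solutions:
 g(x) = C1 + k*exp(x)


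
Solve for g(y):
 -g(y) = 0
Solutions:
 g(y) = 0


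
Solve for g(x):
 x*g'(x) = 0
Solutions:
 g(x) = C1


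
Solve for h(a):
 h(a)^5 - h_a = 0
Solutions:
 h(a) = -(-1/(C1 + 4*a))^(1/4)
 h(a) = (-1/(C1 + 4*a))^(1/4)
 h(a) = -I*(-1/(C1 + 4*a))^(1/4)
 h(a) = I*(-1/(C1 + 4*a))^(1/4)


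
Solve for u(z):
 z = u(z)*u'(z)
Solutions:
 u(z) = -sqrt(C1 + z^2)
 u(z) = sqrt(C1 + z^2)


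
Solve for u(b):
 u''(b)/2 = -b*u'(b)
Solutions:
 u(b) = C1 + C2*erf(b)


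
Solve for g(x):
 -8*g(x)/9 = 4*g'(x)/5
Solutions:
 g(x) = C1*exp(-10*x/9)


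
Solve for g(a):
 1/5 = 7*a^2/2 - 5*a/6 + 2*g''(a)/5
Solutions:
 g(a) = C1 + C2*a - 35*a^4/48 + 25*a^3/72 + a^2/4


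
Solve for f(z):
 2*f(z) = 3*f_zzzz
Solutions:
 f(z) = C1*exp(-2^(1/4)*3^(3/4)*z/3) + C2*exp(2^(1/4)*3^(3/4)*z/3) + C3*sin(2^(1/4)*3^(3/4)*z/3) + C4*cos(2^(1/4)*3^(3/4)*z/3)


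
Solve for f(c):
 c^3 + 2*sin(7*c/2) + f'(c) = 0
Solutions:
 f(c) = C1 - c^4/4 + 4*cos(7*c/2)/7


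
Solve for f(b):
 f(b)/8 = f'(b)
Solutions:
 f(b) = C1*exp(b/8)


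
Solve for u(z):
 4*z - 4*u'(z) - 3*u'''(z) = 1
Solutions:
 u(z) = C1 + C2*sin(2*sqrt(3)*z/3) + C3*cos(2*sqrt(3)*z/3) + z^2/2 - z/4


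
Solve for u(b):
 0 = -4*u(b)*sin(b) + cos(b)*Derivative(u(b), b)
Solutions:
 u(b) = C1/cos(b)^4


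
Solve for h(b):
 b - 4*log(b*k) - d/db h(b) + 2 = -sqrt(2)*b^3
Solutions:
 h(b) = C1 + sqrt(2)*b^4/4 + b^2/2 - 4*b*log(b*k) + 6*b


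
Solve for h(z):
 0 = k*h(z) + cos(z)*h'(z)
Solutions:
 h(z) = C1*exp(k*(log(sin(z) - 1) - log(sin(z) + 1))/2)


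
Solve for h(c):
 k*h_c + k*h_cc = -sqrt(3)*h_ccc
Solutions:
 h(c) = C1 + C2*exp(sqrt(3)*c*(-k + sqrt(k*(k - 4*sqrt(3))))/6) + C3*exp(-sqrt(3)*c*(k + sqrt(k*(k - 4*sqrt(3))))/6)


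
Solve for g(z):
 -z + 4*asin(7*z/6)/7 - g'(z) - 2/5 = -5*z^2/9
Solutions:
 g(z) = C1 + 5*z^3/27 - z^2/2 + 4*z*asin(7*z/6)/7 - 2*z/5 + 4*sqrt(36 - 49*z^2)/49


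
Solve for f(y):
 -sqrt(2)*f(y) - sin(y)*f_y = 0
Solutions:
 f(y) = C1*(cos(y) + 1)^(sqrt(2)/2)/(cos(y) - 1)^(sqrt(2)/2)


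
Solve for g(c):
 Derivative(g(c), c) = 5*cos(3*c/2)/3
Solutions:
 g(c) = C1 + 10*sin(3*c/2)/9


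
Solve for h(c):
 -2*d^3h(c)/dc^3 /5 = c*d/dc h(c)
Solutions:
 h(c) = C1 + Integral(C2*airyai(-2^(2/3)*5^(1/3)*c/2) + C3*airybi(-2^(2/3)*5^(1/3)*c/2), c)


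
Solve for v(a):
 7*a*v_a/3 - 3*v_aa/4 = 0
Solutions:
 v(a) = C1 + C2*erfi(sqrt(14)*a/3)


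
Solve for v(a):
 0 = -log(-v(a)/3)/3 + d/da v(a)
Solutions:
 -3*Integral(1/(log(-_y) - log(3)), (_y, v(a))) = C1 - a


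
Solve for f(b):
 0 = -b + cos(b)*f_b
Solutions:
 f(b) = C1 + Integral(b/cos(b), b)


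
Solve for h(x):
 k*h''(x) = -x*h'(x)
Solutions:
 h(x) = C1 + C2*sqrt(k)*erf(sqrt(2)*x*sqrt(1/k)/2)


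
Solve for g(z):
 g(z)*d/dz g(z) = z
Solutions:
 g(z) = -sqrt(C1 + z^2)
 g(z) = sqrt(C1 + z^2)


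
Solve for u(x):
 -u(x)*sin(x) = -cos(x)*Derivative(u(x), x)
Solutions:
 u(x) = C1/cos(x)


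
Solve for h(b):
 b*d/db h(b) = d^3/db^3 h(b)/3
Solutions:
 h(b) = C1 + Integral(C2*airyai(3^(1/3)*b) + C3*airybi(3^(1/3)*b), b)


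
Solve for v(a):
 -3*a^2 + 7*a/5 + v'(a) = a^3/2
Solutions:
 v(a) = C1 + a^4/8 + a^3 - 7*a^2/10


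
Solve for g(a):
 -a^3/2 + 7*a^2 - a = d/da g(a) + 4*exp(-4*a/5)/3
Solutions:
 g(a) = C1 - a^4/8 + 7*a^3/3 - a^2/2 + 5*exp(-4*a/5)/3


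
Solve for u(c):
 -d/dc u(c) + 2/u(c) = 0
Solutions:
 u(c) = -sqrt(C1 + 4*c)
 u(c) = sqrt(C1 + 4*c)


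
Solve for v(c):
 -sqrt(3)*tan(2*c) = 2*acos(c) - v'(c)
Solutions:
 v(c) = C1 + 2*c*acos(c) - 2*sqrt(1 - c^2) - sqrt(3)*log(cos(2*c))/2


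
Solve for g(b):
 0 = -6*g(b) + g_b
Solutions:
 g(b) = C1*exp(6*b)


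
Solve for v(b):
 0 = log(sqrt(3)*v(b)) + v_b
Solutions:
 2*Integral(1/(2*log(_y) + log(3)), (_y, v(b))) = C1 - b


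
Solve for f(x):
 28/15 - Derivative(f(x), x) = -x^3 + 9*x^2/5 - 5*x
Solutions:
 f(x) = C1 + x^4/4 - 3*x^3/5 + 5*x^2/2 + 28*x/15


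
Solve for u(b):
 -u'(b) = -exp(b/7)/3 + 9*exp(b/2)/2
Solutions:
 u(b) = C1 + 7*exp(b/7)/3 - 9*exp(b/2)


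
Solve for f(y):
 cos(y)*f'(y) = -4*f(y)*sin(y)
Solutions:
 f(y) = C1*cos(y)^4


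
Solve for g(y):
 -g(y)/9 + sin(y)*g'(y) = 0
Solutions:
 g(y) = C1*(cos(y) - 1)^(1/18)/(cos(y) + 1)^(1/18)


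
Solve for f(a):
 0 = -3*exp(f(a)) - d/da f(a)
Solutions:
 f(a) = log(1/(C1 + 3*a))


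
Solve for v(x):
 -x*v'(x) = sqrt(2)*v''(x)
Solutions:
 v(x) = C1 + C2*erf(2^(1/4)*x/2)


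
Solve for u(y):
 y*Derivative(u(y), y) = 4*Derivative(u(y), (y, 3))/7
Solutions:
 u(y) = C1 + Integral(C2*airyai(14^(1/3)*y/2) + C3*airybi(14^(1/3)*y/2), y)


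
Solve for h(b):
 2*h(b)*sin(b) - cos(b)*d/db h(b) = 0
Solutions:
 h(b) = C1/cos(b)^2


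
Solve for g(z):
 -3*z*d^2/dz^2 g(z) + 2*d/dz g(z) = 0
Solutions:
 g(z) = C1 + C2*z^(5/3)


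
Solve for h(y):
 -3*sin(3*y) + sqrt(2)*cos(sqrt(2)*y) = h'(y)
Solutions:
 h(y) = C1 + sin(sqrt(2)*y) + cos(3*y)


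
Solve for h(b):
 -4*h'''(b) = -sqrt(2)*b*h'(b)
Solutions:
 h(b) = C1 + Integral(C2*airyai(sqrt(2)*b/2) + C3*airybi(sqrt(2)*b/2), b)


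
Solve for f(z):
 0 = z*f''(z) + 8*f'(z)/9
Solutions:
 f(z) = C1 + C2*z^(1/9)


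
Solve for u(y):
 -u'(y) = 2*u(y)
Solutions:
 u(y) = C1*exp(-2*y)


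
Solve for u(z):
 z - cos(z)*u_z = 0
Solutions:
 u(z) = C1 + Integral(z/cos(z), z)


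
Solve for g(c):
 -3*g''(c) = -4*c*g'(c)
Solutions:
 g(c) = C1 + C2*erfi(sqrt(6)*c/3)


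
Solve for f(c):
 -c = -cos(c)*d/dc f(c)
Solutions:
 f(c) = C1 + Integral(c/cos(c), c)


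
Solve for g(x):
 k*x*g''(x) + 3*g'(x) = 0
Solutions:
 g(x) = C1 + x^(((re(k) - 3)*re(k) + im(k)^2)/(re(k)^2 + im(k)^2))*(C2*sin(3*log(x)*Abs(im(k))/(re(k)^2 + im(k)^2)) + C3*cos(3*log(x)*im(k)/(re(k)^2 + im(k)^2)))


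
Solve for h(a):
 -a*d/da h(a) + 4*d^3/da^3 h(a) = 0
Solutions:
 h(a) = C1 + Integral(C2*airyai(2^(1/3)*a/2) + C3*airybi(2^(1/3)*a/2), a)


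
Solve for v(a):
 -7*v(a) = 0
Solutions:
 v(a) = 0


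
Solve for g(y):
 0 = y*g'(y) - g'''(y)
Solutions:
 g(y) = C1 + Integral(C2*airyai(y) + C3*airybi(y), y)


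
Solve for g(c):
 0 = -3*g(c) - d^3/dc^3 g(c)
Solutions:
 g(c) = C3*exp(-3^(1/3)*c) + (C1*sin(3^(5/6)*c/2) + C2*cos(3^(5/6)*c/2))*exp(3^(1/3)*c/2)


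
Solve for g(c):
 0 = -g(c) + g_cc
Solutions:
 g(c) = C1*exp(-c) + C2*exp(c)


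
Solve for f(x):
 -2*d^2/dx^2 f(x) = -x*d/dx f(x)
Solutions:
 f(x) = C1 + C2*erfi(x/2)


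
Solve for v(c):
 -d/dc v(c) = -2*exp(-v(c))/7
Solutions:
 v(c) = log(C1 + 2*c/7)


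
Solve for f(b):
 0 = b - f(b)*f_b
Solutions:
 f(b) = -sqrt(C1 + b^2)
 f(b) = sqrt(C1 + b^2)


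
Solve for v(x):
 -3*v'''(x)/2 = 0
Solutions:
 v(x) = C1 + C2*x + C3*x^2
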